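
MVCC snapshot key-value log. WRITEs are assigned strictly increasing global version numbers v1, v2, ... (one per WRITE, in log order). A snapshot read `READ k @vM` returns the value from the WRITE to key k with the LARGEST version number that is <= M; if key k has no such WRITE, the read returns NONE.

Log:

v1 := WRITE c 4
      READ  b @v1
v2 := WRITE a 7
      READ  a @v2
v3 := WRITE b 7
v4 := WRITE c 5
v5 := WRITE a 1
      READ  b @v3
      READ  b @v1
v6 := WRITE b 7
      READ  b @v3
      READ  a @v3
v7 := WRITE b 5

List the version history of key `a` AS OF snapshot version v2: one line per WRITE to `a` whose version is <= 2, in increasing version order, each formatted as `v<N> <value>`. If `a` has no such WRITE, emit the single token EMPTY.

Answer: v2 7

Derivation:
Scan writes for key=a with version <= 2:
  v1 WRITE c 4 -> skip
  v2 WRITE a 7 -> keep
  v3 WRITE b 7 -> skip
  v4 WRITE c 5 -> skip
  v5 WRITE a 1 -> drop (> snap)
  v6 WRITE b 7 -> skip
  v7 WRITE b 5 -> skip
Collected: [(2, 7)]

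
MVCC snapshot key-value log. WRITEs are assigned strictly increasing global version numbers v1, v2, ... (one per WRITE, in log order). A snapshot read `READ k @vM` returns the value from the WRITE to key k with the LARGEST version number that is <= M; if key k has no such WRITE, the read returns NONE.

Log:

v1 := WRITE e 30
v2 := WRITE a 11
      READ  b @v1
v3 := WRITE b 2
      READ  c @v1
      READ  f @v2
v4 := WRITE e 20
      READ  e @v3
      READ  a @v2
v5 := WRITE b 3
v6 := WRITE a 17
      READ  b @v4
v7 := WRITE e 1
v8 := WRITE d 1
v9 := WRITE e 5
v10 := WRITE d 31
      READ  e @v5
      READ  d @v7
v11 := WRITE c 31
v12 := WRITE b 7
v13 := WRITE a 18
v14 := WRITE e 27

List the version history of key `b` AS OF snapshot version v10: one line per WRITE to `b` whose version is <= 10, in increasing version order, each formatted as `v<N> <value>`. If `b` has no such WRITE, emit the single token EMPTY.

Answer: v3 2
v5 3

Derivation:
Scan writes for key=b with version <= 10:
  v1 WRITE e 30 -> skip
  v2 WRITE a 11 -> skip
  v3 WRITE b 2 -> keep
  v4 WRITE e 20 -> skip
  v5 WRITE b 3 -> keep
  v6 WRITE a 17 -> skip
  v7 WRITE e 1 -> skip
  v8 WRITE d 1 -> skip
  v9 WRITE e 5 -> skip
  v10 WRITE d 31 -> skip
  v11 WRITE c 31 -> skip
  v12 WRITE b 7 -> drop (> snap)
  v13 WRITE a 18 -> skip
  v14 WRITE e 27 -> skip
Collected: [(3, 2), (5, 3)]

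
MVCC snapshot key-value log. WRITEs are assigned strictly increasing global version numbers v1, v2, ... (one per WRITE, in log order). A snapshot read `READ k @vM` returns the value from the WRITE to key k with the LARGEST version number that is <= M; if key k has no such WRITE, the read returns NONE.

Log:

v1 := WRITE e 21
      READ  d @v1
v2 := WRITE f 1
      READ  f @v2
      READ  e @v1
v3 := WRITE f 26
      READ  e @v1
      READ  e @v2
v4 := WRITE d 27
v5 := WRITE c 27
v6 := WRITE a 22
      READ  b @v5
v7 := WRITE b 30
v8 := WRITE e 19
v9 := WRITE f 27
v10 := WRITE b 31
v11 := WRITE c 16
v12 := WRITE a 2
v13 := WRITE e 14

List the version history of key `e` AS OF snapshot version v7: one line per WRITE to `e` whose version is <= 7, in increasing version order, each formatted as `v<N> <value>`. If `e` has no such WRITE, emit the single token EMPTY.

Scan writes for key=e with version <= 7:
  v1 WRITE e 21 -> keep
  v2 WRITE f 1 -> skip
  v3 WRITE f 26 -> skip
  v4 WRITE d 27 -> skip
  v5 WRITE c 27 -> skip
  v6 WRITE a 22 -> skip
  v7 WRITE b 30 -> skip
  v8 WRITE e 19 -> drop (> snap)
  v9 WRITE f 27 -> skip
  v10 WRITE b 31 -> skip
  v11 WRITE c 16 -> skip
  v12 WRITE a 2 -> skip
  v13 WRITE e 14 -> drop (> snap)
Collected: [(1, 21)]

Answer: v1 21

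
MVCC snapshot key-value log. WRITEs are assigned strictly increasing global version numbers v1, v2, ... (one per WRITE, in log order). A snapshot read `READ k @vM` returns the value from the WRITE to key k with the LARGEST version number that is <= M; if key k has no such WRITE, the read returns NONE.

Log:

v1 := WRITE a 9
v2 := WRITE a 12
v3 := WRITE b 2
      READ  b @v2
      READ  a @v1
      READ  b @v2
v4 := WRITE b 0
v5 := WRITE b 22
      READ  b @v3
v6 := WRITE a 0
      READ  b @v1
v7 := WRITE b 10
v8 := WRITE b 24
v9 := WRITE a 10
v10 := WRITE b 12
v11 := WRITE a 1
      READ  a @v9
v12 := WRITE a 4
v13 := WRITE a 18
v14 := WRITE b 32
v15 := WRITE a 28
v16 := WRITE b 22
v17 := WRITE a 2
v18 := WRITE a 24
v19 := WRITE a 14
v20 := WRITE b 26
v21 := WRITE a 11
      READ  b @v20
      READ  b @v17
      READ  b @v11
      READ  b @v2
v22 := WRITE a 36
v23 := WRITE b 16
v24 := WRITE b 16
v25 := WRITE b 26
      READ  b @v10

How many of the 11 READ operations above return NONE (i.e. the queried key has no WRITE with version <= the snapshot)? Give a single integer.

v1: WRITE a=9  (a history now [(1, 9)])
v2: WRITE a=12  (a history now [(1, 9), (2, 12)])
v3: WRITE b=2  (b history now [(3, 2)])
READ b @v2: history=[(3, 2)] -> no version <= 2 -> NONE
READ a @v1: history=[(1, 9), (2, 12)] -> pick v1 -> 9
READ b @v2: history=[(3, 2)] -> no version <= 2 -> NONE
v4: WRITE b=0  (b history now [(3, 2), (4, 0)])
v5: WRITE b=22  (b history now [(3, 2), (4, 0), (5, 22)])
READ b @v3: history=[(3, 2), (4, 0), (5, 22)] -> pick v3 -> 2
v6: WRITE a=0  (a history now [(1, 9), (2, 12), (6, 0)])
READ b @v1: history=[(3, 2), (4, 0), (5, 22)] -> no version <= 1 -> NONE
v7: WRITE b=10  (b history now [(3, 2), (4, 0), (5, 22), (7, 10)])
v8: WRITE b=24  (b history now [(3, 2), (4, 0), (5, 22), (7, 10), (8, 24)])
v9: WRITE a=10  (a history now [(1, 9), (2, 12), (6, 0), (9, 10)])
v10: WRITE b=12  (b history now [(3, 2), (4, 0), (5, 22), (7, 10), (8, 24), (10, 12)])
v11: WRITE a=1  (a history now [(1, 9), (2, 12), (6, 0), (9, 10), (11, 1)])
READ a @v9: history=[(1, 9), (2, 12), (6, 0), (9, 10), (11, 1)] -> pick v9 -> 10
v12: WRITE a=4  (a history now [(1, 9), (2, 12), (6, 0), (9, 10), (11, 1), (12, 4)])
v13: WRITE a=18  (a history now [(1, 9), (2, 12), (6, 0), (9, 10), (11, 1), (12, 4), (13, 18)])
v14: WRITE b=32  (b history now [(3, 2), (4, 0), (5, 22), (7, 10), (8, 24), (10, 12), (14, 32)])
v15: WRITE a=28  (a history now [(1, 9), (2, 12), (6, 0), (9, 10), (11, 1), (12, 4), (13, 18), (15, 28)])
v16: WRITE b=22  (b history now [(3, 2), (4, 0), (5, 22), (7, 10), (8, 24), (10, 12), (14, 32), (16, 22)])
v17: WRITE a=2  (a history now [(1, 9), (2, 12), (6, 0), (9, 10), (11, 1), (12, 4), (13, 18), (15, 28), (17, 2)])
v18: WRITE a=24  (a history now [(1, 9), (2, 12), (6, 0), (9, 10), (11, 1), (12, 4), (13, 18), (15, 28), (17, 2), (18, 24)])
v19: WRITE a=14  (a history now [(1, 9), (2, 12), (6, 0), (9, 10), (11, 1), (12, 4), (13, 18), (15, 28), (17, 2), (18, 24), (19, 14)])
v20: WRITE b=26  (b history now [(3, 2), (4, 0), (5, 22), (7, 10), (8, 24), (10, 12), (14, 32), (16, 22), (20, 26)])
v21: WRITE a=11  (a history now [(1, 9), (2, 12), (6, 0), (9, 10), (11, 1), (12, 4), (13, 18), (15, 28), (17, 2), (18, 24), (19, 14), (21, 11)])
READ b @v20: history=[(3, 2), (4, 0), (5, 22), (7, 10), (8, 24), (10, 12), (14, 32), (16, 22), (20, 26)] -> pick v20 -> 26
READ b @v17: history=[(3, 2), (4, 0), (5, 22), (7, 10), (8, 24), (10, 12), (14, 32), (16, 22), (20, 26)] -> pick v16 -> 22
READ b @v11: history=[(3, 2), (4, 0), (5, 22), (7, 10), (8, 24), (10, 12), (14, 32), (16, 22), (20, 26)] -> pick v10 -> 12
READ b @v2: history=[(3, 2), (4, 0), (5, 22), (7, 10), (8, 24), (10, 12), (14, 32), (16, 22), (20, 26)] -> no version <= 2 -> NONE
v22: WRITE a=36  (a history now [(1, 9), (2, 12), (6, 0), (9, 10), (11, 1), (12, 4), (13, 18), (15, 28), (17, 2), (18, 24), (19, 14), (21, 11), (22, 36)])
v23: WRITE b=16  (b history now [(3, 2), (4, 0), (5, 22), (7, 10), (8, 24), (10, 12), (14, 32), (16, 22), (20, 26), (23, 16)])
v24: WRITE b=16  (b history now [(3, 2), (4, 0), (5, 22), (7, 10), (8, 24), (10, 12), (14, 32), (16, 22), (20, 26), (23, 16), (24, 16)])
v25: WRITE b=26  (b history now [(3, 2), (4, 0), (5, 22), (7, 10), (8, 24), (10, 12), (14, 32), (16, 22), (20, 26), (23, 16), (24, 16), (25, 26)])
READ b @v10: history=[(3, 2), (4, 0), (5, 22), (7, 10), (8, 24), (10, 12), (14, 32), (16, 22), (20, 26), (23, 16), (24, 16), (25, 26)] -> pick v10 -> 12
Read results in order: ['NONE', '9', 'NONE', '2', 'NONE', '10', '26', '22', '12', 'NONE', '12']
NONE count = 4

Answer: 4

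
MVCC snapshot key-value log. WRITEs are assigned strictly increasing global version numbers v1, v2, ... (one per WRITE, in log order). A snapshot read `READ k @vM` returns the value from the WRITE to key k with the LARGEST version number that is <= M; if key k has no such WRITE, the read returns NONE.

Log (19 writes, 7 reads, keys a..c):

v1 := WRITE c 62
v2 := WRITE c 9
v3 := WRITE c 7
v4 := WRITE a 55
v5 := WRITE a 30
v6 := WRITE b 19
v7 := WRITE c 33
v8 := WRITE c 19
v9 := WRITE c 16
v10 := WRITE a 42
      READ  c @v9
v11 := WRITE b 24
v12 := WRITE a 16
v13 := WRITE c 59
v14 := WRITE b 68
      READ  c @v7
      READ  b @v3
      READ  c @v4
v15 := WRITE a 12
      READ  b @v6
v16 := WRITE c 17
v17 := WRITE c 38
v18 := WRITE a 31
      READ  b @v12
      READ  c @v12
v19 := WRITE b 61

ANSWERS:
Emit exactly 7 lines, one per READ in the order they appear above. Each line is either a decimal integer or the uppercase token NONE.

Answer: 16
33
NONE
7
19
24
16

Derivation:
v1: WRITE c=62  (c history now [(1, 62)])
v2: WRITE c=9  (c history now [(1, 62), (2, 9)])
v3: WRITE c=7  (c history now [(1, 62), (2, 9), (3, 7)])
v4: WRITE a=55  (a history now [(4, 55)])
v5: WRITE a=30  (a history now [(4, 55), (5, 30)])
v6: WRITE b=19  (b history now [(6, 19)])
v7: WRITE c=33  (c history now [(1, 62), (2, 9), (3, 7), (7, 33)])
v8: WRITE c=19  (c history now [(1, 62), (2, 9), (3, 7), (7, 33), (8, 19)])
v9: WRITE c=16  (c history now [(1, 62), (2, 9), (3, 7), (7, 33), (8, 19), (9, 16)])
v10: WRITE a=42  (a history now [(4, 55), (5, 30), (10, 42)])
READ c @v9: history=[(1, 62), (2, 9), (3, 7), (7, 33), (8, 19), (9, 16)] -> pick v9 -> 16
v11: WRITE b=24  (b history now [(6, 19), (11, 24)])
v12: WRITE a=16  (a history now [(4, 55), (5, 30), (10, 42), (12, 16)])
v13: WRITE c=59  (c history now [(1, 62), (2, 9), (3, 7), (7, 33), (8, 19), (9, 16), (13, 59)])
v14: WRITE b=68  (b history now [(6, 19), (11, 24), (14, 68)])
READ c @v7: history=[(1, 62), (2, 9), (3, 7), (7, 33), (8, 19), (9, 16), (13, 59)] -> pick v7 -> 33
READ b @v3: history=[(6, 19), (11, 24), (14, 68)] -> no version <= 3 -> NONE
READ c @v4: history=[(1, 62), (2, 9), (3, 7), (7, 33), (8, 19), (9, 16), (13, 59)] -> pick v3 -> 7
v15: WRITE a=12  (a history now [(4, 55), (5, 30), (10, 42), (12, 16), (15, 12)])
READ b @v6: history=[(6, 19), (11, 24), (14, 68)] -> pick v6 -> 19
v16: WRITE c=17  (c history now [(1, 62), (2, 9), (3, 7), (7, 33), (8, 19), (9, 16), (13, 59), (16, 17)])
v17: WRITE c=38  (c history now [(1, 62), (2, 9), (3, 7), (7, 33), (8, 19), (9, 16), (13, 59), (16, 17), (17, 38)])
v18: WRITE a=31  (a history now [(4, 55), (5, 30), (10, 42), (12, 16), (15, 12), (18, 31)])
READ b @v12: history=[(6, 19), (11, 24), (14, 68)] -> pick v11 -> 24
READ c @v12: history=[(1, 62), (2, 9), (3, 7), (7, 33), (8, 19), (9, 16), (13, 59), (16, 17), (17, 38)] -> pick v9 -> 16
v19: WRITE b=61  (b history now [(6, 19), (11, 24), (14, 68), (19, 61)])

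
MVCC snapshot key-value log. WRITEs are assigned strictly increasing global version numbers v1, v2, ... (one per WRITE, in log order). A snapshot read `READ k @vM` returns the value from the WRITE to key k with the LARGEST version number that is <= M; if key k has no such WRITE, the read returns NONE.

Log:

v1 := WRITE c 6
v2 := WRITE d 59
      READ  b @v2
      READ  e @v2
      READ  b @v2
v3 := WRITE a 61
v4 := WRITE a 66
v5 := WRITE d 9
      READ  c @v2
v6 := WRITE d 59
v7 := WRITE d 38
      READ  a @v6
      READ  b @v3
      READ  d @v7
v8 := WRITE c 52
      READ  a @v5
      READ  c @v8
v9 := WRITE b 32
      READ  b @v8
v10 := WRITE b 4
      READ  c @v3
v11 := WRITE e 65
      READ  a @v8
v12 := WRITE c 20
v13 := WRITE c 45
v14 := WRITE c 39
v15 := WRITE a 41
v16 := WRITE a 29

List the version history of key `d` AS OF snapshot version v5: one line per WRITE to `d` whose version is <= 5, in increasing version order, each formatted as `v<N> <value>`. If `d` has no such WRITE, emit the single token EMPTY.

Scan writes for key=d with version <= 5:
  v1 WRITE c 6 -> skip
  v2 WRITE d 59 -> keep
  v3 WRITE a 61 -> skip
  v4 WRITE a 66 -> skip
  v5 WRITE d 9 -> keep
  v6 WRITE d 59 -> drop (> snap)
  v7 WRITE d 38 -> drop (> snap)
  v8 WRITE c 52 -> skip
  v9 WRITE b 32 -> skip
  v10 WRITE b 4 -> skip
  v11 WRITE e 65 -> skip
  v12 WRITE c 20 -> skip
  v13 WRITE c 45 -> skip
  v14 WRITE c 39 -> skip
  v15 WRITE a 41 -> skip
  v16 WRITE a 29 -> skip
Collected: [(2, 59), (5, 9)]

Answer: v2 59
v5 9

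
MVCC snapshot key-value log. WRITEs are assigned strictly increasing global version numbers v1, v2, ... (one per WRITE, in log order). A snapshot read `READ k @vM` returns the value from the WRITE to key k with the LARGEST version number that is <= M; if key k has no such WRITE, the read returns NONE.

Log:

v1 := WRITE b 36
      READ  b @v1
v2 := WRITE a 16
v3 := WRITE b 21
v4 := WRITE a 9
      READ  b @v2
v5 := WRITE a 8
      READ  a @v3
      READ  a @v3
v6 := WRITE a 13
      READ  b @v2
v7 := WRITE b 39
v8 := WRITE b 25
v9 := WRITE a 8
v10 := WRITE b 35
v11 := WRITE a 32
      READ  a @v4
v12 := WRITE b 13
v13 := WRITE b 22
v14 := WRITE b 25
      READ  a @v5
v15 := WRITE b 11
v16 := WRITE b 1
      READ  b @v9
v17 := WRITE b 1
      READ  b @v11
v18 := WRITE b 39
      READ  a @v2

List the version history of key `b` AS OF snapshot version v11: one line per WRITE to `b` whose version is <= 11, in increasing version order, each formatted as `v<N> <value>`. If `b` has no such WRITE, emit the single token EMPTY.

Answer: v1 36
v3 21
v7 39
v8 25
v10 35

Derivation:
Scan writes for key=b with version <= 11:
  v1 WRITE b 36 -> keep
  v2 WRITE a 16 -> skip
  v3 WRITE b 21 -> keep
  v4 WRITE a 9 -> skip
  v5 WRITE a 8 -> skip
  v6 WRITE a 13 -> skip
  v7 WRITE b 39 -> keep
  v8 WRITE b 25 -> keep
  v9 WRITE a 8 -> skip
  v10 WRITE b 35 -> keep
  v11 WRITE a 32 -> skip
  v12 WRITE b 13 -> drop (> snap)
  v13 WRITE b 22 -> drop (> snap)
  v14 WRITE b 25 -> drop (> snap)
  v15 WRITE b 11 -> drop (> snap)
  v16 WRITE b 1 -> drop (> snap)
  v17 WRITE b 1 -> drop (> snap)
  v18 WRITE b 39 -> drop (> snap)
Collected: [(1, 36), (3, 21), (7, 39), (8, 25), (10, 35)]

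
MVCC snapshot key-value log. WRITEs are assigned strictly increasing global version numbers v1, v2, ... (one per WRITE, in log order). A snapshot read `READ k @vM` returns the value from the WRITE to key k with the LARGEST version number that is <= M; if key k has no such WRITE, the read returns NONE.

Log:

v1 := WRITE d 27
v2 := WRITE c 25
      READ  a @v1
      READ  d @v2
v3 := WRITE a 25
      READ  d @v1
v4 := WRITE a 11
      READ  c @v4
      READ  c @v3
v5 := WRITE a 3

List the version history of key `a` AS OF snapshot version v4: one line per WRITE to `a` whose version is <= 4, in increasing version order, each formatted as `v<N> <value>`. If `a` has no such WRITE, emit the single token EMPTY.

Answer: v3 25
v4 11

Derivation:
Scan writes for key=a with version <= 4:
  v1 WRITE d 27 -> skip
  v2 WRITE c 25 -> skip
  v3 WRITE a 25 -> keep
  v4 WRITE a 11 -> keep
  v5 WRITE a 3 -> drop (> snap)
Collected: [(3, 25), (4, 11)]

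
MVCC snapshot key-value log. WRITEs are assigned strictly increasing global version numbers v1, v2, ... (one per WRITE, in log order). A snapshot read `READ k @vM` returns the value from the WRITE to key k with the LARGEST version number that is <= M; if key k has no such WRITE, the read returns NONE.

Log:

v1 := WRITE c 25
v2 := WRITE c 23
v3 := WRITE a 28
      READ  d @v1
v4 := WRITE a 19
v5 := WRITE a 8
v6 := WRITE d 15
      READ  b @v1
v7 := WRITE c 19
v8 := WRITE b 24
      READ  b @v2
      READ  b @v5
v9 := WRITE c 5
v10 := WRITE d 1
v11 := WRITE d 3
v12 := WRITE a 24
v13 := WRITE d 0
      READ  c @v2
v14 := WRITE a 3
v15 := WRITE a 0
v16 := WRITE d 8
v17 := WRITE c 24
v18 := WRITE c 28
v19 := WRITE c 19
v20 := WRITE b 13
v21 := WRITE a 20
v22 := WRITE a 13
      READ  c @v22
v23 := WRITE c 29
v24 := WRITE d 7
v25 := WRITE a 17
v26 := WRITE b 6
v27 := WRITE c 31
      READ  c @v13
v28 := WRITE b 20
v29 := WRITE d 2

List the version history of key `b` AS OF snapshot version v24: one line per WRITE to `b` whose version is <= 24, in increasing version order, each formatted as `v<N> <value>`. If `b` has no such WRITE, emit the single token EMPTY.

Scan writes for key=b with version <= 24:
  v1 WRITE c 25 -> skip
  v2 WRITE c 23 -> skip
  v3 WRITE a 28 -> skip
  v4 WRITE a 19 -> skip
  v5 WRITE a 8 -> skip
  v6 WRITE d 15 -> skip
  v7 WRITE c 19 -> skip
  v8 WRITE b 24 -> keep
  v9 WRITE c 5 -> skip
  v10 WRITE d 1 -> skip
  v11 WRITE d 3 -> skip
  v12 WRITE a 24 -> skip
  v13 WRITE d 0 -> skip
  v14 WRITE a 3 -> skip
  v15 WRITE a 0 -> skip
  v16 WRITE d 8 -> skip
  v17 WRITE c 24 -> skip
  v18 WRITE c 28 -> skip
  v19 WRITE c 19 -> skip
  v20 WRITE b 13 -> keep
  v21 WRITE a 20 -> skip
  v22 WRITE a 13 -> skip
  v23 WRITE c 29 -> skip
  v24 WRITE d 7 -> skip
  v25 WRITE a 17 -> skip
  v26 WRITE b 6 -> drop (> snap)
  v27 WRITE c 31 -> skip
  v28 WRITE b 20 -> drop (> snap)
  v29 WRITE d 2 -> skip
Collected: [(8, 24), (20, 13)]

Answer: v8 24
v20 13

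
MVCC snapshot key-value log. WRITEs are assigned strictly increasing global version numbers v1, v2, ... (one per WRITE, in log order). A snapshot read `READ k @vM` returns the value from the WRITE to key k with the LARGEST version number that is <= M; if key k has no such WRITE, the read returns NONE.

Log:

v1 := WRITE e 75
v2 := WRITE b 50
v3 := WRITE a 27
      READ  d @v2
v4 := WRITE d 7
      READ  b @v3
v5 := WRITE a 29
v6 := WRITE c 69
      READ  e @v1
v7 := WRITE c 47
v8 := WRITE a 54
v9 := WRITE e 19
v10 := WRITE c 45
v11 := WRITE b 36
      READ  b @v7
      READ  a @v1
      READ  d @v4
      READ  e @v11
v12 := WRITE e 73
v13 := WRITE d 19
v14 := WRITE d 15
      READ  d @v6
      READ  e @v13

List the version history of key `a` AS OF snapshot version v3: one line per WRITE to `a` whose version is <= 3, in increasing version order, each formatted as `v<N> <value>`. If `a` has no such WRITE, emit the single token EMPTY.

Answer: v3 27

Derivation:
Scan writes for key=a with version <= 3:
  v1 WRITE e 75 -> skip
  v2 WRITE b 50 -> skip
  v3 WRITE a 27 -> keep
  v4 WRITE d 7 -> skip
  v5 WRITE a 29 -> drop (> snap)
  v6 WRITE c 69 -> skip
  v7 WRITE c 47 -> skip
  v8 WRITE a 54 -> drop (> snap)
  v9 WRITE e 19 -> skip
  v10 WRITE c 45 -> skip
  v11 WRITE b 36 -> skip
  v12 WRITE e 73 -> skip
  v13 WRITE d 19 -> skip
  v14 WRITE d 15 -> skip
Collected: [(3, 27)]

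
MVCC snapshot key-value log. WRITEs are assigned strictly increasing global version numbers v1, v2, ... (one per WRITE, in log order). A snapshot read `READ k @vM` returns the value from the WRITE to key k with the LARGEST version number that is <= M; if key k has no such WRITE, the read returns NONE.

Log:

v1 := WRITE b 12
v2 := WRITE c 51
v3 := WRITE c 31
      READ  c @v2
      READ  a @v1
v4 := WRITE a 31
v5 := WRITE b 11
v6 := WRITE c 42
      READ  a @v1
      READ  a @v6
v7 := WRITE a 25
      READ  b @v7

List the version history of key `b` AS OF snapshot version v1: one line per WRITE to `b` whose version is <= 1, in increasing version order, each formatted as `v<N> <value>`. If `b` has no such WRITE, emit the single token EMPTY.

Scan writes for key=b with version <= 1:
  v1 WRITE b 12 -> keep
  v2 WRITE c 51 -> skip
  v3 WRITE c 31 -> skip
  v4 WRITE a 31 -> skip
  v5 WRITE b 11 -> drop (> snap)
  v6 WRITE c 42 -> skip
  v7 WRITE a 25 -> skip
Collected: [(1, 12)]

Answer: v1 12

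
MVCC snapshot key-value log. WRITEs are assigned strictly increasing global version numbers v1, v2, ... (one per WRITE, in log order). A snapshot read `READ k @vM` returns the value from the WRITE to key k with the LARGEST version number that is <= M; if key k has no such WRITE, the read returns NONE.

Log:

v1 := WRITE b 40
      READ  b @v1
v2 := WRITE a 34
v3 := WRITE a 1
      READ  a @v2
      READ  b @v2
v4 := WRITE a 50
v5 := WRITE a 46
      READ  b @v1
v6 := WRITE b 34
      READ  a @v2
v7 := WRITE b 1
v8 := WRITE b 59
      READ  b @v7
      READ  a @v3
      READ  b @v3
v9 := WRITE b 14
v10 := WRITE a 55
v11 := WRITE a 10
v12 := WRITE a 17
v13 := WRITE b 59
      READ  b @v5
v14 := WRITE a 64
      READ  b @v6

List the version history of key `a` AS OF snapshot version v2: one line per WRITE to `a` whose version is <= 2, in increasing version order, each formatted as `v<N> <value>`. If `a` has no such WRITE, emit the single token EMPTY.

Scan writes for key=a with version <= 2:
  v1 WRITE b 40 -> skip
  v2 WRITE a 34 -> keep
  v3 WRITE a 1 -> drop (> snap)
  v4 WRITE a 50 -> drop (> snap)
  v5 WRITE a 46 -> drop (> snap)
  v6 WRITE b 34 -> skip
  v7 WRITE b 1 -> skip
  v8 WRITE b 59 -> skip
  v9 WRITE b 14 -> skip
  v10 WRITE a 55 -> drop (> snap)
  v11 WRITE a 10 -> drop (> snap)
  v12 WRITE a 17 -> drop (> snap)
  v13 WRITE b 59 -> skip
  v14 WRITE a 64 -> drop (> snap)
Collected: [(2, 34)]

Answer: v2 34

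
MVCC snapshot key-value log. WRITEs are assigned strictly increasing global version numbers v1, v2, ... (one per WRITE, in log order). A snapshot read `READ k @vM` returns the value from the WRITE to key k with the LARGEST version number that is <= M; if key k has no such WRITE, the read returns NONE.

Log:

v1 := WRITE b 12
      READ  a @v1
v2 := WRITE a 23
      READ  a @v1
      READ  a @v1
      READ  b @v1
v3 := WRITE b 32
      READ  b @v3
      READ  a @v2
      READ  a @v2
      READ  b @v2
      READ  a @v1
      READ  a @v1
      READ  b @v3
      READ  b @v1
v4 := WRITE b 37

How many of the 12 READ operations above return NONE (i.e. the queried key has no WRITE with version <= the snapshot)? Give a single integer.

Answer: 5

Derivation:
v1: WRITE b=12  (b history now [(1, 12)])
READ a @v1: history=[] -> no version <= 1 -> NONE
v2: WRITE a=23  (a history now [(2, 23)])
READ a @v1: history=[(2, 23)] -> no version <= 1 -> NONE
READ a @v1: history=[(2, 23)] -> no version <= 1 -> NONE
READ b @v1: history=[(1, 12)] -> pick v1 -> 12
v3: WRITE b=32  (b history now [(1, 12), (3, 32)])
READ b @v3: history=[(1, 12), (3, 32)] -> pick v3 -> 32
READ a @v2: history=[(2, 23)] -> pick v2 -> 23
READ a @v2: history=[(2, 23)] -> pick v2 -> 23
READ b @v2: history=[(1, 12), (3, 32)] -> pick v1 -> 12
READ a @v1: history=[(2, 23)] -> no version <= 1 -> NONE
READ a @v1: history=[(2, 23)] -> no version <= 1 -> NONE
READ b @v3: history=[(1, 12), (3, 32)] -> pick v3 -> 32
READ b @v1: history=[(1, 12), (3, 32)] -> pick v1 -> 12
v4: WRITE b=37  (b history now [(1, 12), (3, 32), (4, 37)])
Read results in order: ['NONE', 'NONE', 'NONE', '12', '32', '23', '23', '12', 'NONE', 'NONE', '32', '12']
NONE count = 5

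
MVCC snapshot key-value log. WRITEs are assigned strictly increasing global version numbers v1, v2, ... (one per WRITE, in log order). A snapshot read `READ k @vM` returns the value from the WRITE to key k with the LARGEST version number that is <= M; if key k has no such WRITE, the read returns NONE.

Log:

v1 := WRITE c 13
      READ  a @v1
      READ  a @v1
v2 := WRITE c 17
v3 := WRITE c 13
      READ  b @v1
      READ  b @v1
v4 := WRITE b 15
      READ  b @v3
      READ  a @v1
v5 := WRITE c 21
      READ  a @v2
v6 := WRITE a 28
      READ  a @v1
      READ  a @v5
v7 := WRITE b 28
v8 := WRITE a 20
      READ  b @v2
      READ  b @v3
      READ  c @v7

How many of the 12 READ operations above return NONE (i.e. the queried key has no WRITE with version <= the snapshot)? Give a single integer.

Answer: 11

Derivation:
v1: WRITE c=13  (c history now [(1, 13)])
READ a @v1: history=[] -> no version <= 1 -> NONE
READ a @v1: history=[] -> no version <= 1 -> NONE
v2: WRITE c=17  (c history now [(1, 13), (2, 17)])
v3: WRITE c=13  (c history now [(1, 13), (2, 17), (3, 13)])
READ b @v1: history=[] -> no version <= 1 -> NONE
READ b @v1: history=[] -> no version <= 1 -> NONE
v4: WRITE b=15  (b history now [(4, 15)])
READ b @v3: history=[(4, 15)] -> no version <= 3 -> NONE
READ a @v1: history=[] -> no version <= 1 -> NONE
v5: WRITE c=21  (c history now [(1, 13), (2, 17), (3, 13), (5, 21)])
READ a @v2: history=[] -> no version <= 2 -> NONE
v6: WRITE a=28  (a history now [(6, 28)])
READ a @v1: history=[(6, 28)] -> no version <= 1 -> NONE
READ a @v5: history=[(6, 28)] -> no version <= 5 -> NONE
v7: WRITE b=28  (b history now [(4, 15), (7, 28)])
v8: WRITE a=20  (a history now [(6, 28), (8, 20)])
READ b @v2: history=[(4, 15), (7, 28)] -> no version <= 2 -> NONE
READ b @v3: history=[(4, 15), (7, 28)] -> no version <= 3 -> NONE
READ c @v7: history=[(1, 13), (2, 17), (3, 13), (5, 21)] -> pick v5 -> 21
Read results in order: ['NONE', 'NONE', 'NONE', 'NONE', 'NONE', 'NONE', 'NONE', 'NONE', 'NONE', 'NONE', 'NONE', '21']
NONE count = 11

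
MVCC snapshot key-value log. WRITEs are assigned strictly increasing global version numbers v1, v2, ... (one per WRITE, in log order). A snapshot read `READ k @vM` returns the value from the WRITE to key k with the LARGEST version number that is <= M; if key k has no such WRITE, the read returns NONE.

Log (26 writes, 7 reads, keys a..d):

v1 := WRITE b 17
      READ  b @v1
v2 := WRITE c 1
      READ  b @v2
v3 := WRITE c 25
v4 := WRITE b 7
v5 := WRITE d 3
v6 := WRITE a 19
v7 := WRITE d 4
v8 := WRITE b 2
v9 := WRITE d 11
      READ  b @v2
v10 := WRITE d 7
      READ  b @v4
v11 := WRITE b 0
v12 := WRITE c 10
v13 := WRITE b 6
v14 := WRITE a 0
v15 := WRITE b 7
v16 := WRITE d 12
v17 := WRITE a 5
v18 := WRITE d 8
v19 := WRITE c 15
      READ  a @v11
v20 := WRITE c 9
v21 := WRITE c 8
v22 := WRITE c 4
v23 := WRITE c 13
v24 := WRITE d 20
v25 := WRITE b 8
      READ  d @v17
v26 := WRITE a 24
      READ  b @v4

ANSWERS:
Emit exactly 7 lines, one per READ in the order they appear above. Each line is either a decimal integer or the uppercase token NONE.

Answer: 17
17
17
7
19
12
7

Derivation:
v1: WRITE b=17  (b history now [(1, 17)])
READ b @v1: history=[(1, 17)] -> pick v1 -> 17
v2: WRITE c=1  (c history now [(2, 1)])
READ b @v2: history=[(1, 17)] -> pick v1 -> 17
v3: WRITE c=25  (c history now [(2, 1), (3, 25)])
v4: WRITE b=7  (b history now [(1, 17), (4, 7)])
v5: WRITE d=3  (d history now [(5, 3)])
v6: WRITE a=19  (a history now [(6, 19)])
v7: WRITE d=4  (d history now [(5, 3), (7, 4)])
v8: WRITE b=2  (b history now [(1, 17), (4, 7), (8, 2)])
v9: WRITE d=11  (d history now [(5, 3), (7, 4), (9, 11)])
READ b @v2: history=[(1, 17), (4, 7), (8, 2)] -> pick v1 -> 17
v10: WRITE d=7  (d history now [(5, 3), (7, 4), (9, 11), (10, 7)])
READ b @v4: history=[(1, 17), (4, 7), (8, 2)] -> pick v4 -> 7
v11: WRITE b=0  (b history now [(1, 17), (4, 7), (8, 2), (11, 0)])
v12: WRITE c=10  (c history now [(2, 1), (3, 25), (12, 10)])
v13: WRITE b=6  (b history now [(1, 17), (4, 7), (8, 2), (11, 0), (13, 6)])
v14: WRITE a=0  (a history now [(6, 19), (14, 0)])
v15: WRITE b=7  (b history now [(1, 17), (4, 7), (8, 2), (11, 0), (13, 6), (15, 7)])
v16: WRITE d=12  (d history now [(5, 3), (7, 4), (9, 11), (10, 7), (16, 12)])
v17: WRITE a=5  (a history now [(6, 19), (14, 0), (17, 5)])
v18: WRITE d=8  (d history now [(5, 3), (7, 4), (9, 11), (10, 7), (16, 12), (18, 8)])
v19: WRITE c=15  (c history now [(2, 1), (3, 25), (12, 10), (19, 15)])
READ a @v11: history=[(6, 19), (14, 0), (17, 5)] -> pick v6 -> 19
v20: WRITE c=9  (c history now [(2, 1), (3, 25), (12, 10), (19, 15), (20, 9)])
v21: WRITE c=8  (c history now [(2, 1), (3, 25), (12, 10), (19, 15), (20, 9), (21, 8)])
v22: WRITE c=4  (c history now [(2, 1), (3, 25), (12, 10), (19, 15), (20, 9), (21, 8), (22, 4)])
v23: WRITE c=13  (c history now [(2, 1), (3, 25), (12, 10), (19, 15), (20, 9), (21, 8), (22, 4), (23, 13)])
v24: WRITE d=20  (d history now [(5, 3), (7, 4), (9, 11), (10, 7), (16, 12), (18, 8), (24, 20)])
v25: WRITE b=8  (b history now [(1, 17), (4, 7), (8, 2), (11, 0), (13, 6), (15, 7), (25, 8)])
READ d @v17: history=[(5, 3), (7, 4), (9, 11), (10, 7), (16, 12), (18, 8), (24, 20)] -> pick v16 -> 12
v26: WRITE a=24  (a history now [(6, 19), (14, 0), (17, 5), (26, 24)])
READ b @v4: history=[(1, 17), (4, 7), (8, 2), (11, 0), (13, 6), (15, 7), (25, 8)] -> pick v4 -> 7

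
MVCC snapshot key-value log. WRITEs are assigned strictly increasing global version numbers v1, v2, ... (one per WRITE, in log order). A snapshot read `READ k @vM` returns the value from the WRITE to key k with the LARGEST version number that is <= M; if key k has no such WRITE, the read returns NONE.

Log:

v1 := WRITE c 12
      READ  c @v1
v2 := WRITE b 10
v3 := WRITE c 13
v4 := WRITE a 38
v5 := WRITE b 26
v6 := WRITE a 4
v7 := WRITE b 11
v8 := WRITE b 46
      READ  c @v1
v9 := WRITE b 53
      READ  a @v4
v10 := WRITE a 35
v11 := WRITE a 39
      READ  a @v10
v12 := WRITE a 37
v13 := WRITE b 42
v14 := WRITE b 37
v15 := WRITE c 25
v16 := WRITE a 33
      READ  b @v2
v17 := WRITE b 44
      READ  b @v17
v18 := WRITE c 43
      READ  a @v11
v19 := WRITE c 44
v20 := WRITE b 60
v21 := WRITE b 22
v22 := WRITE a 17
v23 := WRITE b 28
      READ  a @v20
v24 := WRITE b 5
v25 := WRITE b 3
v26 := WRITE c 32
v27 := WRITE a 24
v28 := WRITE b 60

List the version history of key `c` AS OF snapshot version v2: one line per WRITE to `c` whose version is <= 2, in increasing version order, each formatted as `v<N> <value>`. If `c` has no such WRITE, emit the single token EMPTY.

Answer: v1 12

Derivation:
Scan writes for key=c with version <= 2:
  v1 WRITE c 12 -> keep
  v2 WRITE b 10 -> skip
  v3 WRITE c 13 -> drop (> snap)
  v4 WRITE a 38 -> skip
  v5 WRITE b 26 -> skip
  v6 WRITE a 4 -> skip
  v7 WRITE b 11 -> skip
  v8 WRITE b 46 -> skip
  v9 WRITE b 53 -> skip
  v10 WRITE a 35 -> skip
  v11 WRITE a 39 -> skip
  v12 WRITE a 37 -> skip
  v13 WRITE b 42 -> skip
  v14 WRITE b 37 -> skip
  v15 WRITE c 25 -> drop (> snap)
  v16 WRITE a 33 -> skip
  v17 WRITE b 44 -> skip
  v18 WRITE c 43 -> drop (> snap)
  v19 WRITE c 44 -> drop (> snap)
  v20 WRITE b 60 -> skip
  v21 WRITE b 22 -> skip
  v22 WRITE a 17 -> skip
  v23 WRITE b 28 -> skip
  v24 WRITE b 5 -> skip
  v25 WRITE b 3 -> skip
  v26 WRITE c 32 -> drop (> snap)
  v27 WRITE a 24 -> skip
  v28 WRITE b 60 -> skip
Collected: [(1, 12)]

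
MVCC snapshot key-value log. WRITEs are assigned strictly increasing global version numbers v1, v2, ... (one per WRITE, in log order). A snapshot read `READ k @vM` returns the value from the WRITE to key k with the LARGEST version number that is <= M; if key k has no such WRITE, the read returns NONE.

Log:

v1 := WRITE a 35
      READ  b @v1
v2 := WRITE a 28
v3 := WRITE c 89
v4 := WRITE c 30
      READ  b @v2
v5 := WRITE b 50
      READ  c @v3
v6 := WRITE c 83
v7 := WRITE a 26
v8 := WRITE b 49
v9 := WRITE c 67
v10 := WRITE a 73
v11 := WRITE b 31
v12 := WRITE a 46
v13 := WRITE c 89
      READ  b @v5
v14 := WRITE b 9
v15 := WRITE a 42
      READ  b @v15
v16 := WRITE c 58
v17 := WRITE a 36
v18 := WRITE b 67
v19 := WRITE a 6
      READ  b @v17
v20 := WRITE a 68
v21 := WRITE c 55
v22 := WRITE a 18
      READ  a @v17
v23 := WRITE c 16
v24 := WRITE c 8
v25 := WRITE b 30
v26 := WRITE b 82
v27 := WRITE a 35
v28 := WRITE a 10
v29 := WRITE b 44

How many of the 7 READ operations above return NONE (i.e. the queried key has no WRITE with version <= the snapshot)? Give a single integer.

v1: WRITE a=35  (a history now [(1, 35)])
READ b @v1: history=[] -> no version <= 1 -> NONE
v2: WRITE a=28  (a history now [(1, 35), (2, 28)])
v3: WRITE c=89  (c history now [(3, 89)])
v4: WRITE c=30  (c history now [(3, 89), (4, 30)])
READ b @v2: history=[] -> no version <= 2 -> NONE
v5: WRITE b=50  (b history now [(5, 50)])
READ c @v3: history=[(3, 89), (4, 30)] -> pick v3 -> 89
v6: WRITE c=83  (c history now [(3, 89), (4, 30), (6, 83)])
v7: WRITE a=26  (a history now [(1, 35), (2, 28), (7, 26)])
v8: WRITE b=49  (b history now [(5, 50), (8, 49)])
v9: WRITE c=67  (c history now [(3, 89), (4, 30), (6, 83), (9, 67)])
v10: WRITE a=73  (a history now [(1, 35), (2, 28), (7, 26), (10, 73)])
v11: WRITE b=31  (b history now [(5, 50), (8, 49), (11, 31)])
v12: WRITE a=46  (a history now [(1, 35), (2, 28), (7, 26), (10, 73), (12, 46)])
v13: WRITE c=89  (c history now [(3, 89), (4, 30), (6, 83), (9, 67), (13, 89)])
READ b @v5: history=[(5, 50), (8, 49), (11, 31)] -> pick v5 -> 50
v14: WRITE b=9  (b history now [(5, 50), (8, 49), (11, 31), (14, 9)])
v15: WRITE a=42  (a history now [(1, 35), (2, 28), (7, 26), (10, 73), (12, 46), (15, 42)])
READ b @v15: history=[(5, 50), (8, 49), (11, 31), (14, 9)] -> pick v14 -> 9
v16: WRITE c=58  (c history now [(3, 89), (4, 30), (6, 83), (9, 67), (13, 89), (16, 58)])
v17: WRITE a=36  (a history now [(1, 35), (2, 28), (7, 26), (10, 73), (12, 46), (15, 42), (17, 36)])
v18: WRITE b=67  (b history now [(5, 50), (8, 49), (11, 31), (14, 9), (18, 67)])
v19: WRITE a=6  (a history now [(1, 35), (2, 28), (7, 26), (10, 73), (12, 46), (15, 42), (17, 36), (19, 6)])
READ b @v17: history=[(5, 50), (8, 49), (11, 31), (14, 9), (18, 67)] -> pick v14 -> 9
v20: WRITE a=68  (a history now [(1, 35), (2, 28), (7, 26), (10, 73), (12, 46), (15, 42), (17, 36), (19, 6), (20, 68)])
v21: WRITE c=55  (c history now [(3, 89), (4, 30), (6, 83), (9, 67), (13, 89), (16, 58), (21, 55)])
v22: WRITE a=18  (a history now [(1, 35), (2, 28), (7, 26), (10, 73), (12, 46), (15, 42), (17, 36), (19, 6), (20, 68), (22, 18)])
READ a @v17: history=[(1, 35), (2, 28), (7, 26), (10, 73), (12, 46), (15, 42), (17, 36), (19, 6), (20, 68), (22, 18)] -> pick v17 -> 36
v23: WRITE c=16  (c history now [(3, 89), (4, 30), (6, 83), (9, 67), (13, 89), (16, 58), (21, 55), (23, 16)])
v24: WRITE c=8  (c history now [(3, 89), (4, 30), (6, 83), (9, 67), (13, 89), (16, 58), (21, 55), (23, 16), (24, 8)])
v25: WRITE b=30  (b history now [(5, 50), (8, 49), (11, 31), (14, 9), (18, 67), (25, 30)])
v26: WRITE b=82  (b history now [(5, 50), (8, 49), (11, 31), (14, 9), (18, 67), (25, 30), (26, 82)])
v27: WRITE a=35  (a history now [(1, 35), (2, 28), (7, 26), (10, 73), (12, 46), (15, 42), (17, 36), (19, 6), (20, 68), (22, 18), (27, 35)])
v28: WRITE a=10  (a history now [(1, 35), (2, 28), (7, 26), (10, 73), (12, 46), (15, 42), (17, 36), (19, 6), (20, 68), (22, 18), (27, 35), (28, 10)])
v29: WRITE b=44  (b history now [(5, 50), (8, 49), (11, 31), (14, 9), (18, 67), (25, 30), (26, 82), (29, 44)])
Read results in order: ['NONE', 'NONE', '89', '50', '9', '9', '36']
NONE count = 2

Answer: 2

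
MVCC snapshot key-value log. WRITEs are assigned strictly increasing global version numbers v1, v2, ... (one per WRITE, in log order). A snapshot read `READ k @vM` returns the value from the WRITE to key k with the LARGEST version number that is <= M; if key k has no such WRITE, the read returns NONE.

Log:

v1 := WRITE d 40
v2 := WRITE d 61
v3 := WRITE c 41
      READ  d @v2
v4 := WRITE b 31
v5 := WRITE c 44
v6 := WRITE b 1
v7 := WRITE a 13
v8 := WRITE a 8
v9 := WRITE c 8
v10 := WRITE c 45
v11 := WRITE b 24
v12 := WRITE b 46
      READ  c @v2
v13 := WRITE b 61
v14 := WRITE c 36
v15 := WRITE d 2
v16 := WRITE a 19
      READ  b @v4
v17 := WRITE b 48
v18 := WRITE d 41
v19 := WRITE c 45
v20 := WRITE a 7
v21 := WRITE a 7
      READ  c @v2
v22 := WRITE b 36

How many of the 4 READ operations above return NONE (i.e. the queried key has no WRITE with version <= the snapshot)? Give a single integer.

v1: WRITE d=40  (d history now [(1, 40)])
v2: WRITE d=61  (d history now [(1, 40), (2, 61)])
v3: WRITE c=41  (c history now [(3, 41)])
READ d @v2: history=[(1, 40), (2, 61)] -> pick v2 -> 61
v4: WRITE b=31  (b history now [(4, 31)])
v5: WRITE c=44  (c history now [(3, 41), (5, 44)])
v6: WRITE b=1  (b history now [(4, 31), (6, 1)])
v7: WRITE a=13  (a history now [(7, 13)])
v8: WRITE a=8  (a history now [(7, 13), (8, 8)])
v9: WRITE c=8  (c history now [(3, 41), (5, 44), (9, 8)])
v10: WRITE c=45  (c history now [(3, 41), (5, 44), (9, 8), (10, 45)])
v11: WRITE b=24  (b history now [(4, 31), (6, 1), (11, 24)])
v12: WRITE b=46  (b history now [(4, 31), (6, 1), (11, 24), (12, 46)])
READ c @v2: history=[(3, 41), (5, 44), (9, 8), (10, 45)] -> no version <= 2 -> NONE
v13: WRITE b=61  (b history now [(4, 31), (6, 1), (11, 24), (12, 46), (13, 61)])
v14: WRITE c=36  (c history now [(3, 41), (5, 44), (9, 8), (10, 45), (14, 36)])
v15: WRITE d=2  (d history now [(1, 40), (2, 61), (15, 2)])
v16: WRITE a=19  (a history now [(7, 13), (8, 8), (16, 19)])
READ b @v4: history=[(4, 31), (6, 1), (11, 24), (12, 46), (13, 61)] -> pick v4 -> 31
v17: WRITE b=48  (b history now [(4, 31), (6, 1), (11, 24), (12, 46), (13, 61), (17, 48)])
v18: WRITE d=41  (d history now [(1, 40), (2, 61), (15, 2), (18, 41)])
v19: WRITE c=45  (c history now [(3, 41), (5, 44), (9, 8), (10, 45), (14, 36), (19, 45)])
v20: WRITE a=7  (a history now [(7, 13), (8, 8), (16, 19), (20, 7)])
v21: WRITE a=7  (a history now [(7, 13), (8, 8), (16, 19), (20, 7), (21, 7)])
READ c @v2: history=[(3, 41), (5, 44), (9, 8), (10, 45), (14, 36), (19, 45)] -> no version <= 2 -> NONE
v22: WRITE b=36  (b history now [(4, 31), (6, 1), (11, 24), (12, 46), (13, 61), (17, 48), (22, 36)])
Read results in order: ['61', 'NONE', '31', 'NONE']
NONE count = 2

Answer: 2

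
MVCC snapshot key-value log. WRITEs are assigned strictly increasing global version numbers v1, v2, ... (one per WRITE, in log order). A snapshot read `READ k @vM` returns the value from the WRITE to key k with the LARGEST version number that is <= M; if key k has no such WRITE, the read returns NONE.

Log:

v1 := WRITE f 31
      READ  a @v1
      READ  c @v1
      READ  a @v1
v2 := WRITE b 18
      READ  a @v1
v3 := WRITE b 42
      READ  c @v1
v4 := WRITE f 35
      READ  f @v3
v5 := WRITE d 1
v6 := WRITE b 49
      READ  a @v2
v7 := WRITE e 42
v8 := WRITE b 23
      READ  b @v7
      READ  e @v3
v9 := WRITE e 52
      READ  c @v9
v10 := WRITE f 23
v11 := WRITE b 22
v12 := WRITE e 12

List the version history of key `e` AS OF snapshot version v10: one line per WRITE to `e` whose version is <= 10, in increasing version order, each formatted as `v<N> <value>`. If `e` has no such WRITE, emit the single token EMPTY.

Scan writes for key=e with version <= 10:
  v1 WRITE f 31 -> skip
  v2 WRITE b 18 -> skip
  v3 WRITE b 42 -> skip
  v4 WRITE f 35 -> skip
  v5 WRITE d 1 -> skip
  v6 WRITE b 49 -> skip
  v7 WRITE e 42 -> keep
  v8 WRITE b 23 -> skip
  v9 WRITE e 52 -> keep
  v10 WRITE f 23 -> skip
  v11 WRITE b 22 -> skip
  v12 WRITE e 12 -> drop (> snap)
Collected: [(7, 42), (9, 52)]

Answer: v7 42
v9 52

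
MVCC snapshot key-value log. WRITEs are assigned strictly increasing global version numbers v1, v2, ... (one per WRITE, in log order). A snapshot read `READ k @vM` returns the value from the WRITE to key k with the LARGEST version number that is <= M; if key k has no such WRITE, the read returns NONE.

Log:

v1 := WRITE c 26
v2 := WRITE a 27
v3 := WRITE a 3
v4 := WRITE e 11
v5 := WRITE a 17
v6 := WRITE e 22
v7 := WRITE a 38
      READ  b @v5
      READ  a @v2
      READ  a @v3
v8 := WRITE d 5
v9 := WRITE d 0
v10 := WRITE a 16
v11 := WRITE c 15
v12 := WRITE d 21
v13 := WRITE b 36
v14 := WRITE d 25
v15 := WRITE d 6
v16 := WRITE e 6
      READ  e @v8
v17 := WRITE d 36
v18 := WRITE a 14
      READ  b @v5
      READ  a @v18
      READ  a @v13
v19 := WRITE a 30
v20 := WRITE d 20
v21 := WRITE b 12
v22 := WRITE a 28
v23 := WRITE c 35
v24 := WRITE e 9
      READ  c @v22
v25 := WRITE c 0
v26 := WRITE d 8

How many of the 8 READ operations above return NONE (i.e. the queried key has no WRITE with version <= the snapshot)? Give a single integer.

v1: WRITE c=26  (c history now [(1, 26)])
v2: WRITE a=27  (a history now [(2, 27)])
v3: WRITE a=3  (a history now [(2, 27), (3, 3)])
v4: WRITE e=11  (e history now [(4, 11)])
v5: WRITE a=17  (a history now [(2, 27), (3, 3), (5, 17)])
v6: WRITE e=22  (e history now [(4, 11), (6, 22)])
v7: WRITE a=38  (a history now [(2, 27), (3, 3), (5, 17), (7, 38)])
READ b @v5: history=[] -> no version <= 5 -> NONE
READ a @v2: history=[(2, 27), (3, 3), (5, 17), (7, 38)] -> pick v2 -> 27
READ a @v3: history=[(2, 27), (3, 3), (5, 17), (7, 38)] -> pick v3 -> 3
v8: WRITE d=5  (d history now [(8, 5)])
v9: WRITE d=0  (d history now [(8, 5), (9, 0)])
v10: WRITE a=16  (a history now [(2, 27), (3, 3), (5, 17), (7, 38), (10, 16)])
v11: WRITE c=15  (c history now [(1, 26), (11, 15)])
v12: WRITE d=21  (d history now [(8, 5), (9, 0), (12, 21)])
v13: WRITE b=36  (b history now [(13, 36)])
v14: WRITE d=25  (d history now [(8, 5), (9, 0), (12, 21), (14, 25)])
v15: WRITE d=6  (d history now [(8, 5), (9, 0), (12, 21), (14, 25), (15, 6)])
v16: WRITE e=6  (e history now [(4, 11), (6, 22), (16, 6)])
READ e @v8: history=[(4, 11), (6, 22), (16, 6)] -> pick v6 -> 22
v17: WRITE d=36  (d history now [(8, 5), (9, 0), (12, 21), (14, 25), (15, 6), (17, 36)])
v18: WRITE a=14  (a history now [(2, 27), (3, 3), (5, 17), (7, 38), (10, 16), (18, 14)])
READ b @v5: history=[(13, 36)] -> no version <= 5 -> NONE
READ a @v18: history=[(2, 27), (3, 3), (5, 17), (7, 38), (10, 16), (18, 14)] -> pick v18 -> 14
READ a @v13: history=[(2, 27), (3, 3), (5, 17), (7, 38), (10, 16), (18, 14)] -> pick v10 -> 16
v19: WRITE a=30  (a history now [(2, 27), (3, 3), (5, 17), (7, 38), (10, 16), (18, 14), (19, 30)])
v20: WRITE d=20  (d history now [(8, 5), (9, 0), (12, 21), (14, 25), (15, 6), (17, 36), (20, 20)])
v21: WRITE b=12  (b history now [(13, 36), (21, 12)])
v22: WRITE a=28  (a history now [(2, 27), (3, 3), (5, 17), (7, 38), (10, 16), (18, 14), (19, 30), (22, 28)])
v23: WRITE c=35  (c history now [(1, 26), (11, 15), (23, 35)])
v24: WRITE e=9  (e history now [(4, 11), (6, 22), (16, 6), (24, 9)])
READ c @v22: history=[(1, 26), (11, 15), (23, 35)] -> pick v11 -> 15
v25: WRITE c=0  (c history now [(1, 26), (11, 15), (23, 35), (25, 0)])
v26: WRITE d=8  (d history now [(8, 5), (9, 0), (12, 21), (14, 25), (15, 6), (17, 36), (20, 20), (26, 8)])
Read results in order: ['NONE', '27', '3', '22', 'NONE', '14', '16', '15']
NONE count = 2

Answer: 2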